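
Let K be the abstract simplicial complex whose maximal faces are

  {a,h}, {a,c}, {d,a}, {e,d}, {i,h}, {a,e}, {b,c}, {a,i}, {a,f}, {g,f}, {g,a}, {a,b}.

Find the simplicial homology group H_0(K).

Fix the vertex order a < b < c < d < e < f < g < h < i and write every simplex with vertices in increasing order. Then dim K = 1 and the simplices of K are:

  0-simplices (9): a, b, c, d, e, f, g, h, i
  1-simplices (12): ab, ac, ad, ae, af, ag, ah, ai, bc, de, fg, hi

so the chain groups are C_0 ≅ Z^9, C_1 ≅ Z^12.

∂_1: C_1 → C_0 maps an edge to its endpoints' difference, ∂[p,q] = q − p.
The resulting 9×12 matrix has rank 8, and its Smith normal form has invariant factors (1,1,1,1,1,1,1,1).

Computing H_k = (kernel of ∂_k) / (image of ∂_{k+1}):

  H_0: rank C_0 − rank ∂_1 = 9 − 8 = 1, and the invariant factors of ∂_1 are all 1, so H_0 = Z.

H_0 ≅ Z.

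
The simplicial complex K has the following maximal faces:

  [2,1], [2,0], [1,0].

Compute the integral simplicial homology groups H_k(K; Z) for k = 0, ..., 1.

Order the vertices as 0 < 1 < 2. Listing each simplex with vertices in this order, K has dimension 1 with simplices:

  0-simplices (3): [0], [1], [2]
  1-simplices (3): [0,1], [0,2], [1,2]

giving chain groups C_0 ≅ Z^3, C_1 ≅ Z^3.

The boundary map ∂_1: C_1 → C_0 sends each edge [p,q] (with p < q) to q − p.
This gives a 3×3 integer matrix of rank 2; reducing to Smith normal form yields diagonal entries (1,1).

From H_k ≅ ker(∂_k) / im(∂_{k+1}) we obtain:

  H_0: rank C_0 − rank ∂_1 = 3 − 2 = 1, and the invariant factors of ∂_1 are all 1, so H_0 = Z.
  H_1: rank ker ∂_1 − rank ∂_2 = (3 − 2) − 0 = 1, and there is no ∂_2, so H_1 = Z.

As a check, the Euler characteristic is 3 − 3 = 0, which agrees with 1 − 1 = 0.

H_0 ≅ Z,  H_1 ≅ Z.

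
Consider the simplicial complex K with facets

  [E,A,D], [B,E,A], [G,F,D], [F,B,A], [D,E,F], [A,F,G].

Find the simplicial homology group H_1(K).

H_1 ≅ Z.

Take the total order A < B < D < E < F < G on the vertex set. Then K (dimension 2) consists of the simplices:

  0-simplices (6): A, B, D, E, F, G
  1-simplices (12): AB, AD, AE, AF, AG, BE, BF, DE, DF, DG, EF, FG
  2-simplices (6): ABE, ABF, ADE, AFG, DEF, DFG

Hence C_0 ≅ Z^6, C_1 ≅ Z^12, C_2 ≅ Z^6.

Boundary ∂_1: C_1 → C_0 is given by ∂[p,q] = [q] − [p].
This gives a 6×12 integer matrix of rank 5; reducing to Smith normal form yields diagonal entries (1,1,1,1,1).

Boundary ∂_2: C_2 → C_1 sends each 2-simplex [p,q,r] to [q,r] − [p,r] + [p,q]. For instance
  ∂ABE = BE − AE + AB,
  ∂DFG = FG − DG + DF.
As a 12×6 matrix over Z this has rank 6, with invariant factors (1,1,1,1,1,1).

Computing H_k = (kernel of ∂_k) / (image of ∂_{k+1}):

  H_1: rank ker ∂_1 − rank ∂_2 = (12 − 5) − 6 = 1, and the invariant factors of ∂_2 are all 1, so H_1 ≅ Z.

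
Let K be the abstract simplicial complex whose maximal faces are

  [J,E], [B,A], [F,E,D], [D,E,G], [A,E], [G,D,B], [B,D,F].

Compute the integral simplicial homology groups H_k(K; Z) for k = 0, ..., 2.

H_0 = Z,  H_1 = Z,  H_2 = 0.

Fix the vertex order A < B < D < E < F < G < J and write every simplex with vertices in increasing order. Then dim K = 2 and the simplices of K are:

  0-simplices (7): A, B, D, E, F, G, J
  1-simplices (11): AB, AE, BD, BF, BG, DE, DF, DG, EF, EG, EJ
  2-simplices (4): BDF, BDG, DEF, DEG

giving chain groups C_0 ≅ Z^7, C_1 ≅ Z^11, C_2 ≅ Z^4.

The boundary map ∂_1: C_1 → C_0 is given by ∂[p,q] = [q] − [p]. For instance
  ∂AB = B − A.
This gives a 7×11 integer matrix of rank 6; reducing to Smith normal form yields diagonal entries (1,1,1,1,1,1).

The boundary map ∂_2: C_2 → C_1 maps a triangle to the signed sum of its edges. For instance
  ∂BDF = DF − BF + BD,
  ∂BDG = DG − BG + BD.
The 11×4 boundary matrix has rank 4 and Smith normal form diag(1,1,1,1).

Now H_k = ker ∂_k / im ∂_{k+1}, so:

  H_0: rank C_0 − rank ∂_1 = 7 − 6 = 1, and the invariant factors of ∂_1 are all 1, so H_0 ≅ Z.
  H_1: rank ker ∂_1 − rank ∂_2 = (11 − 6) − 4 = 1, and the invariant factors of ∂_2 are all 1, so H_1 ≅ Z.
  H_2: rank ker ∂_2 − rank ∂_3 = (4 − 4) − 0 = 0, and there is no ∂_3, so H_2 ≅ 0.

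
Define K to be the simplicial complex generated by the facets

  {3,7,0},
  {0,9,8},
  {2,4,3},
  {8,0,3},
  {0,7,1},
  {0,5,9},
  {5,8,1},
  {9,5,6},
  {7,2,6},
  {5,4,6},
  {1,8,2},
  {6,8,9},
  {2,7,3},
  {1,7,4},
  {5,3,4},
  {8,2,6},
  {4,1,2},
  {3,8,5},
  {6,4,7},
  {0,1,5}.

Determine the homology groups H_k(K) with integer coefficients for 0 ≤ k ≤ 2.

H_0 ≅ Z,  H_1 ≅ Z ⊕ Z/2,  H_2 = 0.

We work with the vertex ordering 0 < 1 < 2 < 3 < 4 < 5 < 6 < 7 < 8 < 9. The simplices of K, each written with vertices in increasing order, are:

  0-simplices (10): [0], [1], [2], [3], [4], [5], [6], [7], [8], [9]
  1-simplices (30): (30 of them)
  2-simplices (20): (20 of them)

so the chain groups are C_0 ≅ Z^10, C_1 ≅ Z^30, C_2 ≅ Z^20.

Boundary ∂_1: C_1 → C_0 maps an edge to its endpoints' difference, ∂[p,q] = q − p.
The 10×30 boundary matrix has rank 9 and Smith normal form diag(1,1,1,1,1,1,1,1,1).

The boundary map ∂_2: C_2 → C_1 maps a triangle to the signed sum of its edges. For instance
  ∂[4,5,6] = [5,6] − [4,6] + [4,5],
  ∂[6,8,9] = [8,9] − [6,9] + [6,8].
As a 30×20 matrix over Z this has rank 20, with invariant factors (1,1,1,1,1,1,1,1,1,1,1,1,1,1,1,1,1,1,1,2).

Reading off H_k = ker ∂_k / im ∂_{k+1}:

  H_0: rank C_0 − rank ∂_1 = 10 − 9 = 1, and the invariant factors of ∂_1 are all 1, so H_0 = Z.
  H_1: rank ker ∂_1 − rank ∂_2 = (30 − 9) − 20 = 1, and ∂_2 has invariant factor 2 > 1, so H_1 = Z ⊕ Z/2.
  H_2: rank ker ∂_2 − rank ∂_3 = (20 − 20) − 0 = 0, and there is no ∂_3, so H_2 = 0.

(K is a triangulation of the Klein bottle.)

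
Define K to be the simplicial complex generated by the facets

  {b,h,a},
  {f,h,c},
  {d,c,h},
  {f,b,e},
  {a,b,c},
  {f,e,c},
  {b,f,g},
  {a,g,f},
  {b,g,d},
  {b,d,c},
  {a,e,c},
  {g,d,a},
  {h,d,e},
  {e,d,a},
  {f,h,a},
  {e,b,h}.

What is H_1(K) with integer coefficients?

We work with the vertex ordering a < b < c < d < e < f < g < h. The simplices of K, each written with vertices in increasing order, are:

  0-simplices (8): a, b, c, d, e, f, g, h
  1-simplices (24): ab, ac, ad, ae, af, ag, ah, bc, bd, be, bf, bg, bh, cd, ce, cf, ch, de, dg, dh, ef, eh, fg, fh
  2-simplices (16): abc, abh, ace, ade, adg, afg, afh, bcd, bdg, bef, beh, bfg, cdh, cef, cfh, deh

so the chain groups are C_0 ≅ Z^8, C_1 ≅ Z^24, C_2 ≅ Z^16.

The boundary map ∂_1: C_1 → C_0 maps an edge to its endpoints' difference, ∂[p,q] = q − p. For instance
  ∂bh = h − b.
This gives a 8×24 integer matrix of rank 7; reducing to Smith normal form yields diagonal entries (1,1,1,1,1,1,1).

The boundary map ∂_2: C_2 → C_1 sends each 2-simplex [p,q,r] to [q,r] − [p,r] + [p,q]. For instance
  ∂afh = fh − ah + af,
  ∂abc = bc − ac + ab.
The resulting 24×16 matrix has rank 15, and its Smith normal form has invariant factors (1,1,1,1,1,1,1,1,1,1,1,1,1,1,1).

From H_k ≅ ker(∂_k) / im(∂_{k+1}) we obtain:

  H_1: rank ker ∂_1 − rank ∂_2 = (24 − 7) − 15 = 2, and the invariant factors of ∂_2 are all 1, so H_1 = Z^2.

H_1 ≅ Z^2.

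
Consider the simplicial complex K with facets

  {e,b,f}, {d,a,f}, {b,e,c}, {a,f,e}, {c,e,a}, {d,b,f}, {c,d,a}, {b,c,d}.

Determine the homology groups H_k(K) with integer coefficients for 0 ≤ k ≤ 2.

Fix the vertex order a < b < c < d < e < f and write every simplex with vertices in increasing order. Then dim K = 2 and the simplices of K are:

  0-simplices (6): a, b, c, d, e, f
  1-simplices (12): ac, ad, ae, af, bc, bd, be, bf, cd, ce, df, ef
  2-simplices (8): acd, ace, adf, aef, bcd, bce, bdf, bef

Hence C_0 ≅ Z^6, C_1 ≅ Z^12, C_2 ≅ Z^8.

∂_1: C_1 → C_0 maps an edge to its endpoints' difference, ∂[p,q] = q − p.
As a 6×12 matrix over Z this has rank 5, with invariant factors (1,1,1,1,1).

Boundary ∂_2: C_2 → C_1 acts by ∂[p,q,r] = [q,r] − [p,r] + [p,q]. For instance
  ∂adf = df − af + ad,
  ∂bdf = df − bf + bd.
The resulting 12×8 matrix has rank 7, and its Smith normal form has invariant factors (1,1,1,1,1,1,1).

From H_k ≅ ker(∂_k) / im(∂_{k+1}) we obtain:

  H_0: rank C_0 − rank ∂_1 = 6 − 5 = 1, and the invariant factors of ∂_1 are all 1, so H_0 ≅ Z.
  H_1: rank ker ∂_1 − rank ∂_2 = (12 − 5) − 7 = 0, and the invariant factors of ∂_2 are all 1, so H_1 ≅ 0.
  H_2: rank ker ∂_2 − rank ∂_3 = (8 − 7) − 0 = 1, and there is no ∂_3, so H_2 ≅ Z.

H_0 = Z,  H_1 = 0,  H_2 = Z.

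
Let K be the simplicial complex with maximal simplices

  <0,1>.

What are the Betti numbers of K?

K has 2 vertices, 1 edge.
rank ∂_0 = 0, rank ∂_1 = 1 ⇒ b_0 = 2 − 0 − 1 = 1; all invariant factors of ∂_1 are 1 so no torsion. So H_0 = Z.
rank ∂_1 = 1, rank ∂_2 = 0 ⇒ b_1 = 1 − 1 − 0 = 0. So H_1 = 0.

b_0 = 1, b_1 = 0.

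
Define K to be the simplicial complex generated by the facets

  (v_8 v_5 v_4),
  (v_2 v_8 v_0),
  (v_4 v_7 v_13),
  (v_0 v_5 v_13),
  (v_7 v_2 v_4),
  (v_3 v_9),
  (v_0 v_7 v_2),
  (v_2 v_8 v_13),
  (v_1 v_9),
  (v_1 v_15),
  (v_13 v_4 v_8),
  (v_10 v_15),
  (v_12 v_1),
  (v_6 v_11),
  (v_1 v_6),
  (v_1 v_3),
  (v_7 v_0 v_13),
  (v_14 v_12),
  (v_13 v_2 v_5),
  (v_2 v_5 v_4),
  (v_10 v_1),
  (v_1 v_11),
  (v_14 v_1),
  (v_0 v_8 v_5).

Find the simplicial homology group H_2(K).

H_2 ≅ 0.

Order the vertices as v_0 < v_1 < v_2 < v_3 < v_4 < v_5 < v_6 < v_7 < v_8 < v_9 < v_10 < v_11 < v_12 < v_13 < v_14 < v_15. Listing each simplex with vertices in this order, K has dimension 2 with simplices:

  0-simplices (16): [v_0], [v_1], [v_2], [v_3], [v_4], [v_5], [v_6], [v_7], [v_8], [v_9], [v_10], [v_11], [v_12], [v_13], [v_14], [v_15]
  1-simplices (30): (30 of them)
  2-simplices (12): (12 of them)

giving chain groups C_0 ≅ Z^16, C_1 ≅ Z^30, C_2 ≅ Z^12.

The boundary map ∂_1: C_1 → C_0 sends each edge [p,q] (with p < q) to q − p.
This gives a 16×30 integer matrix of rank 14; reducing to Smith normal form yields diagonal entries (1,1,1,1,1,1,1,1,1,1,1,1,1,1).

The boundary map ∂_2: C_2 → C_1 sends each 2-simplex [p,q,r] to [q,r] − [p,r] + [p,q]. For instance
  ∂[v_4,v_5,v_8] = [v_5,v_8] − [v_4,v_8] + [v_4,v_5],
  ∂[v_0,v_2,v_7] = [v_2,v_7] − [v_0,v_7] + [v_0,v_2].
This gives a 30×12 integer matrix of rank 12; reducing to Smith normal form yields diagonal entries (1,1,1,1,1,1,1,1,1,1,1,2).

Reading off H_k = ker ∂_k / im ∂_{k+1}:

  H_2: rank ker ∂_2 − rank ∂_3 = (12 − 12) − 0 = 0, and there is no ∂_3, so H_2 ≅ 0.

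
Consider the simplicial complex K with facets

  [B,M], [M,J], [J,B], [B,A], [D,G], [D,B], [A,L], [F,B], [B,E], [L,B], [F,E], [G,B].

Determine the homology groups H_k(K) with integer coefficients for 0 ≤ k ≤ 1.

Take the total order A < B < D < E < F < G < J < L < M on the vertex set. Then K (dimension 1) consists of the simplices:

  0-simplices (9): A, B, D, E, F, G, J, L, M
  1-simplices (12): AB, AL, BD, BE, BF, BG, BJ, BL, BM, DG, EF, JM

giving chain groups C_0 ≅ Z^9, C_1 ≅ Z^12.

The boundary map ∂_1: C_1 → C_0 is given by ∂[p,q] = [q] − [p].
As a 9×12 matrix over Z this has rank 8, with invariant factors (1,1,1,1,1,1,1,1).

Reading off H_k = ker ∂_k / im ∂_{k+1}:

  H_0: rank C_0 − rank ∂_1 = 9 − 8 = 1, and the invariant factors of ∂_1 are all 1, so H_0 = Z.
  H_1: rank ker ∂_1 − rank ∂_2 = (12 − 8) − 0 = 4, and there is no ∂_2, so H_1 = Z^4.

H_0 ≅ Z,  H_1 ≅ Z^4.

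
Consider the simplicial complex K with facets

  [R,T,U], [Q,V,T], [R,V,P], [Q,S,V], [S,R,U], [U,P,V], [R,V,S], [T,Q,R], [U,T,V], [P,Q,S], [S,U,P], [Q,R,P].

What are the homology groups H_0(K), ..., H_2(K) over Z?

H_0 = Z,  H_1 = Z/2Z,  H_2 = 0.

Order the vertices as P < Q < R < S < T < U < V. Listing each simplex with vertices in this order, K has dimension 2 with simplices:

  0-simplices (7): P, Q, R, S, T, U, V
  1-simplices (18): PQ, PR, PS, PU, PV, QR, QS, QT, QV, RS, RT, RU, RV, SU, SV, TU, TV, UV
  2-simplices (12): PQR, PQS, PRV, PSU, PUV, QRT, QSV, QTV, RSU, RSV, RTU, TUV

so the chain groups are C_0 ≅ Z^7, C_1 ≅ Z^18, C_2 ≅ Z^12.

Boundary ∂_1: C_1 → C_0 maps an edge to its endpoints' difference, ∂[p,q] = q − p. For instance
  ∂PU = U − P.
The resulting 7×18 matrix has rank 6, and its Smith normal form has invariant factors (1,1,1,1,1,1).

The boundary map ∂_2: C_2 → C_1 sends each 2-simplex [p,q,r] to [q,r] − [p,r] + [p,q]. For instance
  ∂RSU = SU − RU + RS,
  ∂PQR = QR − PR + PQ.
The 18×12 boundary matrix has rank 12 and Smith normal form diag(1,1,1,1,1,1,1,1,1,1,1,2).

Computing H_k = (kernel of ∂_k) / (image of ∂_{k+1}):

  H_0: rank C_0 − rank ∂_1 = 7 − 6 = 1, and the invariant factors of ∂_1 are all 1, so H_0 = Z.
  H_1: rank ker ∂_1 − rank ∂_2 = (18 − 6) − 12 = 0, and ∂_2 has invariant factor 2 > 1, so H_1 = Z/2Z.
  H_2: rank ker ∂_2 − rank ∂_3 = (12 − 12) − 0 = 0, and there is no ∂_3, so H_2 = 0.

As a check, the Euler characteristic is 7 − 18 + 12 = 1, which agrees with 1 − 0 + 0 = 1.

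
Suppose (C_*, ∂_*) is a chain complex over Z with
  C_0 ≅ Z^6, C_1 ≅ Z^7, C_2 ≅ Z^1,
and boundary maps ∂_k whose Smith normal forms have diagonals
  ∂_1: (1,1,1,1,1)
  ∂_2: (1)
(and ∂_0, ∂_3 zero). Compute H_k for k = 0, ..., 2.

H_0: b_0 = 6 − 0 − 5 = 1; torsion from ∂_1 factors > 1: none. So H_0 = Z.
H_1: b_1 = 7 − 5 − 1 = 1; torsion from ∂_2 factors > 1: none. So H_1 = Z.
H_2: b_2 = 1 − 1 − 0 = 0; torsion from ∂_3 factors > 1: none. So H_2 = 0.

H_0 = Z,  H_1 = Z,  H_2 = 0.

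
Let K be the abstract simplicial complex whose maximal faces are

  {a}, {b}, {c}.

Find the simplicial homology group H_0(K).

H_0 = Z^3.

K has 3 vertices.
rank ∂_0 = 0, rank ∂_1 = 0 ⇒ b_0 = 3 − 0 − 0 = 3. So H_0 = Z^3.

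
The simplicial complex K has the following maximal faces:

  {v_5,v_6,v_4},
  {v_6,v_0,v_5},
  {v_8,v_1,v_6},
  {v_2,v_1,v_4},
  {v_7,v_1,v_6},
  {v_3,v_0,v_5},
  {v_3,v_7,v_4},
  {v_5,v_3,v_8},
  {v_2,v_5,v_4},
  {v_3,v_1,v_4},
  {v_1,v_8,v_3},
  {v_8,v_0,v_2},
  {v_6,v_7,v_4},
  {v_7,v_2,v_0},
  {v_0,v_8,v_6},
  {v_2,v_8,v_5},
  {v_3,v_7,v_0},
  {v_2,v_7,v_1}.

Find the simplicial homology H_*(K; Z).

Fix the vertex order v_0 < v_1 < v_2 < v_3 < v_4 < v_5 < v_6 < v_7 < v_8 and write every simplex with vertices in increasing order. Then dim K = 2 and the simplices of K are:

  0-simplices (9): [v_0], [v_1], [v_2], [v_3], [v_4], [v_5], [v_6], [v_7], [v_8]
  1-simplices (27): (27 of them)
  2-simplices (18): (18 of them)

Hence C_0 ≅ Z^9, C_1 ≅ Z^27, C_2 ≅ Z^18.

The boundary map ∂_1: C_1 → C_0 maps an edge to its endpoints' difference, ∂[p,q] = q − p. For instance
  ∂[v_1,v_7] = [v_7] − [v_1].
This gives a 9×27 integer matrix of rank 8; reducing to Smith normal form yields diagonal entries (1,1,1,1,1,1,1,1).

Boundary ∂_2: C_2 → C_1 acts by ∂[p,q,r] = [q,r] − [p,r] + [p,q]. For instance
  ∂[v_1,v_2,v_4] = [v_2,v_4] − [v_1,v_4] + [v_1,v_2],
  ∂[v_4,v_5,v_6] = [v_5,v_6] − [v_4,v_6] + [v_4,v_5].
As a 27×18 matrix over Z this has rank 18, with invariant factors (1,1,1,1,1,1,1,1,1,1,1,1,1,1,1,1,1,2).

Computing H_k = (kernel of ∂_k) / (image of ∂_{k+1}):

  H_0: rank C_0 − rank ∂_1 = 9 − 8 = 1, and the invariant factors of ∂_1 are all 1, so H_0 = Z.
  H_1: rank ker ∂_1 − rank ∂_2 = (27 − 8) − 18 = 1, and ∂_2 has invariant factor 2 > 1, so H_1 = Z ⊕ Z/2.
  H_2: rank ker ∂_2 − rank ∂_3 = (18 − 18) − 0 = 0, and there is no ∂_3, so H_2 = 0.

H_0 = Z,  H_1 = Z ⊕ Z/2,  H_2 = 0.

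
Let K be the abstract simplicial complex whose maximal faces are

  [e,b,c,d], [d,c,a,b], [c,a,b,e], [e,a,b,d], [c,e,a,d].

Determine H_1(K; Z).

H_1 ≅ 0.

We work with the vertex ordering a < b < c < d < e. The simplices of K, each written with vertices in increasing order, are:

  0-simplices (5): a, b, c, d, e
  1-simplices (10): ab, ac, ad, ae, bc, bd, be, cd, ce, de
  2-simplices (10): abc, abd, abe, acd, ace, ade, bcd, bce, bde, cde
  3-simplices (5): abcd, abce, abde, acde, bcde

so the chain groups are C_0 ≅ Z^5, C_1 ≅ Z^10, C_2 ≅ Z^10, C_3 ≅ Z^5.

The boundary map ∂_1: C_1 → C_0 maps an edge to its endpoints' difference, ∂[p,q] = q − p. For instance
  ∂bd = d − b.
The 5×10 boundary matrix has rank 4 and Smith normal form diag(1,1,1,1).

Boundary ∂_2: C_2 → C_1 sends each 2-simplex [p,q,r] to [q,r] − [p,r] + [p,q]. For instance
  ∂bce = ce − be + bc,
  ∂bcd = cd − bd + bc.
This gives a 10×10 integer matrix of rank 6; reducing to Smith normal form yields diagonal entries (1,1,1,1,1,1).

Boundary ∂_3: C_3 → C_2 sends each 3-simplex σ to the alternating sum Σ_i (−1)^i (σ with its i-th vertex removed). For instance
  ∂abce = bce − ace + abe − abc,
  ∂bcde = cde − bde + bce − bcd.
The resulting 10×5 matrix has rank 4, and its Smith normal form has invariant factors (1,1,1,1).

Now H_k = ker ∂_k / im ∂_{k+1}, so:

  H_1: rank ker ∂_1 − rank ∂_2 = (10 − 4) − 6 = 0, and the invariant factors of ∂_2 are all 1, so H_1 ≅ 0.

(K is a triangulation of the 3-sphere S^3.)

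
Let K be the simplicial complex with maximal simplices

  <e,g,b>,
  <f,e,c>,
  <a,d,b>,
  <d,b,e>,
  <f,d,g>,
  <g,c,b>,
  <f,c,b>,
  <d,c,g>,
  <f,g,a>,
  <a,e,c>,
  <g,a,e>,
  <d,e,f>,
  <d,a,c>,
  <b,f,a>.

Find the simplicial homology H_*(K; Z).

Order the vertices as a < b < c < d < e < f < g. Listing each simplex with vertices in this order, K has dimension 2 with simplices:

  0-simplices (7): a, b, c, d, e, f, g
  1-simplices (21): ab, ac, ad, ae, af, ag, bc, bd, be, bf, bg, cd, ce, cf, cg, de, df, dg, ef, eg, fg
  2-simplices (14): abd, abf, acd, ace, aeg, afg, bcf, bcg, bde, beg, cdg, cef, def, dfg

so the chain groups are C_0 ≅ Z^7, C_1 ≅ Z^21, C_2 ≅ Z^14.

Boundary ∂_1: C_1 → C_0 sends each edge [p,q] (with p < q) to q − p. For instance
  ∂ab = b − a.
This gives a 7×21 integer matrix of rank 6; reducing to Smith normal form yields diagonal entries (1,1,1,1,1,1).

Boundary ∂_2: C_2 → C_1 sends each 2-simplex [p,q,r] to [q,r] − [p,r] + [p,q]. For instance
  ∂ace = ce − ae + ac,
  ∂cef = ef − cf + ce.
As a 21×14 matrix over Z this has rank 13, with invariant factors (1,1,1,1,1,1,1,1,1,1,1,1,1).

From H_k ≅ ker(∂_k) / im(∂_{k+1}) we obtain:

  H_0: rank C_0 − rank ∂_1 = 7 − 6 = 1, and the invariant factors of ∂_1 are all 1, so H_0 = Z.
  H_1: rank ker ∂_1 − rank ∂_2 = (21 − 6) − 13 = 2, and the invariant factors of ∂_2 are all 1, so H_1 = Z^2.
  H_2: rank ker ∂_2 − rank ∂_3 = (14 − 13) − 0 = 1, and there is no ∂_3, so H_2 = Z.

H_0 ≅ Z,  H_1 ≅ Z^2,  H_2 ≅ Z.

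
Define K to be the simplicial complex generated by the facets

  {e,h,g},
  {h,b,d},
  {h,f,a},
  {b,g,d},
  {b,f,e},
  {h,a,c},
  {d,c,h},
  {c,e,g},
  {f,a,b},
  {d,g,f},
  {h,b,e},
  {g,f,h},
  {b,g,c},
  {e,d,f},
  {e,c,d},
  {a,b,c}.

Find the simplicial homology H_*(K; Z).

H_0 ≅ Z,  H_1 ≅ Z^2,  H_2 ≅ Z.

Fix the vertex order a < b < c < d < e < f < g < h and write every simplex with vertices in increasing order. Then dim K = 2 and the simplices of K are:

  0-simplices (8): a, b, c, d, e, f, g, h
  1-simplices (24): ab, ac, af, ah, bc, bd, be, bf, bg, bh, cd, ce, cg, ch, de, df, dg, dh, ef, eg, eh, fg, fh, gh
  2-simplices (16): abc, abf, ach, afh, bcg, bdg, bdh, bef, beh, cde, cdh, ceg, def, dfg, egh, fgh

so the chain groups are C_0 ≅ Z^8, C_1 ≅ Z^24, C_2 ≅ Z^16.

Boundary ∂_1: C_1 → C_0 is given by ∂[p,q] = [q] − [p].
The resulting 8×24 matrix has rank 7, and its Smith normal form has invariant factors (1,1,1,1,1,1,1).

The boundary map ∂_2: C_2 → C_1 maps a triangle to the signed sum of its edges. For instance
  ∂cdh = dh − ch + cd,
  ∂beh = eh − bh + be.
As a 24×16 matrix over Z this has rank 15, with invariant factors (1,1,1,1,1,1,1,1,1,1,1,1,1,1,1).

Reading off H_k = ker ∂_k / im ∂_{k+1}:

  H_0: rank C_0 − rank ∂_1 = 8 − 7 = 1, and the invariant factors of ∂_1 are all 1, so H_0 = Z.
  H_1: rank ker ∂_1 − rank ∂_2 = (24 − 7) − 15 = 2, and the invariant factors of ∂_2 are all 1, so H_1 = Z^2.
  H_2: rank ker ∂_2 − rank ∂_3 = (16 − 15) − 0 = 1, and there is no ∂_3, so H_2 = Z.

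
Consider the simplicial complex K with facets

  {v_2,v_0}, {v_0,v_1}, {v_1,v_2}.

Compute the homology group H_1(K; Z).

We work with the vertex ordering v_0 < v_1 < v_2. The simplices of K, each written with vertices in increasing order, are:

  0-simplices (3): [v_0], [v_1], [v_2]
  1-simplices (3): [v_0,v_1], [v_0,v_2], [v_1,v_2]

so the chain groups are C_0 ≅ Z^3, C_1 ≅ Z^3.

Boundary ∂_1: C_1 → C_0 maps an edge to its endpoints' difference, ∂[p,q] = q − p.
The 3×3 boundary matrix has rank 2 and Smith normal form diag(1,1).

Now H_k = ker ∂_k / im ∂_{k+1}, so:

  H_1: rank ker ∂_1 − rank ∂_2 = (3 − 2) − 0 = 1, and there is no ∂_2, so H_1 = Z.

H_1 ≅ Z.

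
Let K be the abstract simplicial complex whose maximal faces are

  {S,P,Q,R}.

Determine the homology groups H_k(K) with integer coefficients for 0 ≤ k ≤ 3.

H_0 = Z,  H_1 = 0,  H_2 = 0,  H_3 = 0.

Fix the vertex order P < Q < R < S and write every simplex with vertices in increasing order. Then dim K = 3 and the simplices of K are:

  0-simplices (4): P, Q, R, S
  1-simplices (6): PQ, PR, PS, QR, QS, RS
  2-simplices (4): PQR, PQS, PRS, QRS
  3-simplices (1): PQRS

Hence C_0 ≅ Z^4, C_1 ≅ Z^6, C_2 ≅ Z^4, C_3 ≅ Z^1.

The boundary map ∂_1: C_1 → C_0 is given by ∂[p,q] = [q] − [p]. For instance
  ∂PQ = Q − P.
This gives a 4×6 integer matrix of rank 3; reducing to Smith normal form yields diagonal entries (1,1,1).

The boundary map ∂_2: C_2 → C_1 sends each 2-simplex [p,q,r] to [q,r] − [p,r] + [p,q]. For instance
  ∂PRS = RS − PS + PR,
  ∂PQS = QS − PS + PQ.
The 6×4 boundary matrix has rank 3 and Smith normal form diag(1,1,1).

∂_3: C_3 → C_2 sends each 3-simplex σ to the alternating sum Σ_i (−1)^i (σ with its i-th vertex removed). For instance
  ∂PQRS = QRS − PRS + PQS − PQR.
The 4×1 boundary matrix has rank 1 and Smith normal form diag(1).

From H_k ≅ ker(∂_k) / im(∂_{k+1}) we obtain:

  H_0: rank C_0 − rank ∂_1 = 4 − 3 = 1, and the invariant factors of ∂_1 are all 1, so H_0 = Z.
  H_1: rank ker ∂_1 − rank ∂_2 = (6 − 3) − 3 = 0, and the invariant factors of ∂_2 are all 1, so H_1 = 0.
  H_2: rank ker ∂_2 − rank ∂_3 = (4 − 3) − 1 = 0, and the invariant factors of ∂_3 are all 1, so H_2 = 0.
  H_3: rank ker ∂_3 − rank ∂_4 = (1 − 1) − 0 = 0, and there is no ∂_4, so H_3 = 0.

(K is a triangulation of the 3-simplex.)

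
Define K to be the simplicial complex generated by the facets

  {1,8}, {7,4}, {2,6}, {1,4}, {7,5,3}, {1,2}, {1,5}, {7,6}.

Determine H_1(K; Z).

H_1 ≅ Z^2.

We work with the vertex ordering 1 < 2 < 3 < 4 < 5 < 6 < 7 < 8. The simplices of K, each written with vertices in increasing order, are:

  0-simplices (8): [1], [2], [3], [4], [5], [6], [7], [8]
  1-simplices (10): [1,2], [1,4], [1,5], [1,8], [2,6], [3,5], [3,7], [4,7], [5,7], [6,7]
  2-simplices (1): [3,5,7]

so the chain groups are C_0 ≅ Z^8, C_1 ≅ Z^10, C_2 ≅ Z^1.

Boundary ∂_1: C_1 → C_0 maps an edge to its endpoints' difference, ∂[p,q] = q − p. For instance
  ∂[4,7] = [7] − [4].
As a 8×10 matrix over Z this has rank 7, with invariant factors (1,1,1,1,1,1,1).

Boundary ∂_2: C_2 → C_1 acts by ∂[p,q,r] = [q,r] − [p,r] + [p,q]. For instance
  ∂[3,5,7] = [5,7] − [3,7] + [3,5].
The 10×1 boundary matrix has rank 1 and Smith normal form diag(1).

Now H_k = ker ∂_k / im ∂_{k+1}, so:

  H_1: rank ker ∂_1 − rank ∂_2 = (10 − 7) − 1 = 2, and the invariant factors of ∂_2 are all 1, so H_1 = Z^2.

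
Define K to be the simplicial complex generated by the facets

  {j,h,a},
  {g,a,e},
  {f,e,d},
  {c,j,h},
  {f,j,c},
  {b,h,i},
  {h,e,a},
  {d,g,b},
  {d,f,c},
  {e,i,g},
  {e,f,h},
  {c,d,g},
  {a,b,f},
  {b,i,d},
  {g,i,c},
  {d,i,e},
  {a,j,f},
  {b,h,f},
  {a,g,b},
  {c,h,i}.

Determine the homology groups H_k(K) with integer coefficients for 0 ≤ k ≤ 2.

Order the vertices as a < b < c < d < e < f < g < h < i < j. Listing each simplex with vertices in this order, K has dimension 2 with simplices:

  0-simplices (10): a, b, c, d, e, f, g, h, i, j
  1-simplices (30): ab, ae, af, ag, ah, aj, bd, bf, bg, bh, bi, cd, cf, cg, ch, ci, cj, de, df, dg, di, ef, eg, eh, ei, fh, fj, gi, hi, hj
  2-simplices (20): abf, abg, aeg, aeh, afj, ahj, bdg, bdi, bfh, bhi, cdf, cdg, cfj, cgi, chi, chj, def, dei, efh, egi

so the chain groups are C_0 ≅ Z^10, C_1 ≅ Z^30, C_2 ≅ Z^20.

The boundary map ∂_1: C_1 → C_0 is given by ∂[p,q] = [q] − [p]. For instance
  ∂cg = g − c.
This gives a 10×30 integer matrix of rank 9; reducing to Smith normal form yields diagonal entries (1,1,1,1,1,1,1,1,1).

Boundary ∂_2: C_2 → C_1 maps a triangle to the signed sum of its edges. For instance
  ∂afj = fj − aj + af,
  ∂bdi = di − bi + bd.
This gives a 30×20 integer matrix of rank 20; reducing to Smith normal form yields diagonal entries (1,1,1,1,1,1,1,1,1,1,1,1,1,1,1,1,1,1,1,2).

From H_k ≅ ker(∂_k) / im(∂_{k+1}) we obtain:

  H_0: rank C_0 − rank ∂_1 = 10 − 9 = 1, and the invariant factors of ∂_1 are all 1, so H_0 ≅ Z.
  H_1: rank ker ∂_1 − rank ∂_2 = (30 − 9) − 20 = 1, and ∂_2 has invariant factor 2 > 1, so H_1 ≅ Z ⊕ Z/2.
  H_2: rank ker ∂_2 − rank ∂_3 = (20 − 20) − 0 = 0, and there is no ∂_3, so H_2 ≅ 0.

H_0 = Z,  H_1 = Z ⊕ Z/2,  H_2 = 0.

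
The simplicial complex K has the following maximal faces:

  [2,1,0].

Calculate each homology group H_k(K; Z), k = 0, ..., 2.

H_0 = Z,  H_1 = 0,  H_2 = 0.

K has 3 vertices, 3 edges, 1 triangle.
rank ∂_0 = 0, rank ∂_1 = 2 ⇒ b_0 = 3 − 0 − 2 = 1; all invariant factors of ∂_1 are 1 so no torsion. So H_0 ≅ Z.
rank ∂_1 = 2, rank ∂_2 = 1 ⇒ b_1 = 3 − 2 − 1 = 0; all invariant factors of ∂_2 are 1 so no torsion. So H_1 ≅ 0.
rank ∂_2 = 1, rank ∂_3 = 0 ⇒ b_2 = 1 − 1 − 0 = 0. So H_2 ≅ 0.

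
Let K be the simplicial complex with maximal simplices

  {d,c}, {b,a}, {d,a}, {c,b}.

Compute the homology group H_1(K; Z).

H_1 = Z.

We work with the vertex ordering a < b < c < d. The simplices of K, each written with vertices in increasing order, are:

  0-simplices (4): a, b, c, d
  1-simplices (4): ab, ad, bc, cd

giving chain groups C_0 ≅ Z^4, C_1 ≅ Z^4.

The boundary map ∂_1: C_1 → C_0 sends each edge [p,q] (with p < q) to q − p. For instance
  ∂ad = d − a.
This gives a 4×4 integer matrix of rank 3; reducing to Smith normal form yields diagonal entries (1,1,1).

Computing H_k = (kernel of ∂_k) / (image of ∂_{k+1}):

  H_1: rank ker ∂_1 − rank ∂_2 = (4 − 3) − 0 = 1, and there is no ∂_2, so H_1 = Z.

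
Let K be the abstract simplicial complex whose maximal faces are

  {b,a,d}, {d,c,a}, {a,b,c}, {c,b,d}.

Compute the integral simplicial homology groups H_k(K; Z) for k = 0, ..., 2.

Fix the vertex order a < b < c < d and write every simplex with vertices in increasing order. Then dim K = 2 and the simplices of K are:

  0-simplices (4): a, b, c, d
  1-simplices (6): ab, ac, ad, bc, bd, cd
  2-simplices (4): abc, abd, acd, bcd

Hence C_0 ≅ Z^4, C_1 ≅ Z^6, C_2 ≅ Z^4.

The boundary map ∂_1: C_1 → C_0 is given by ∂[p,q] = [q] − [p].
The 4×6 boundary matrix has rank 3 and Smith normal form diag(1,1,1).

Boundary ∂_2: C_2 → C_1 sends each 2-simplex [p,q,r] to [q,r] − [p,r] + [p,q]. For instance
  ∂acd = cd − ad + ac,
  ∂bcd = cd − bd + bc.
As a 6×4 matrix over Z this has rank 3, with invariant factors (1,1,1).

From H_k ≅ ker(∂_k) / im(∂_{k+1}) we obtain:

  H_0: rank C_0 − rank ∂_1 = 4 − 3 = 1, and the invariant factors of ∂_1 are all 1, so H_0 = Z.
  H_1: rank ker ∂_1 − rank ∂_2 = (6 − 3) − 3 = 0, and the invariant factors of ∂_2 are all 1, so H_1 = 0.
  H_2: rank ker ∂_2 − rank ∂_3 = (4 − 3) − 0 = 1, and there is no ∂_3, so H_2 = Z.

H_0 ≅ Z,  H_1 = 0,  H_2 ≅ Z.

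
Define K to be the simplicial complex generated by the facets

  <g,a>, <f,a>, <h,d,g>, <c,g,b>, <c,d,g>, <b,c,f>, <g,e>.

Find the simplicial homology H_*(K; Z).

H_0 ≅ Z,  H_1 ≅ Z,  H_2 = 0.

Fix the vertex order a < b < c < d < e < f < g < h and write every simplex with vertices in increasing order. Then dim K = 2 and the simplices of K are:

  0-simplices (8): a, b, c, d, e, f, g, h
  1-simplices (12): af, ag, bc, bf, bg, cd, cf, cg, dg, dh, eg, gh
  2-simplices (4): bcf, bcg, cdg, dgh

giving chain groups C_0 ≅ Z^8, C_1 ≅ Z^12, C_2 ≅ Z^4.

Boundary ∂_1: C_1 → C_0 sends each edge [p,q] (with p < q) to q − p. For instance
  ∂dg = g − d.
As a 8×12 matrix over Z this has rank 7, with invariant factors (1,1,1,1,1,1,1).

∂_2: C_2 → C_1 sends each 2-simplex [p,q,r] to [q,r] − [p,r] + [p,q]. For instance
  ∂bcg = cg − bg + bc,
  ∂dgh = gh − dh + dg.
The 12×4 boundary matrix has rank 4 and Smith normal form diag(1,1,1,1).

Reading off H_k = ker ∂_k / im ∂_{k+1}:

  H_0: rank C_0 − rank ∂_1 = 8 − 7 = 1, and the invariant factors of ∂_1 are all 1, so H_0 ≅ Z.
  H_1: rank ker ∂_1 − rank ∂_2 = (12 − 7) − 4 = 1, and the invariant factors of ∂_2 are all 1, so H_1 ≅ Z.
  H_2: rank ker ∂_2 − rank ∂_3 = (4 − 4) − 0 = 0, and there is no ∂_3, so H_2 ≅ 0.

As a check, the Euler characteristic is 8 − 12 + 4 = 0, which agrees with 1 − 1 + 0 = 0.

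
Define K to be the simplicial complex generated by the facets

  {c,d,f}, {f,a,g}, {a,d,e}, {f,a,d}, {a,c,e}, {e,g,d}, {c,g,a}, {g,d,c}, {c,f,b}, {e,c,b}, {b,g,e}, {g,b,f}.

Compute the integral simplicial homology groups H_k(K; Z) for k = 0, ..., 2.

Order the vertices as a < b < c < d < e < f < g. Listing each simplex with vertices in this order, K has dimension 2 with simplices:

  0-simplices (7): a, b, c, d, e, f, g
  1-simplices (18): ac, ad, ae, af, ag, bc, be, bf, bg, cd, ce, cf, cg, de, df, dg, eg, fg
  2-simplices (12): ace, acg, ade, adf, afg, bce, bcf, beg, bfg, cdf, cdg, deg

so the chain groups are C_0 ≅ Z^7, C_1 ≅ Z^18, C_2 ≅ Z^12.

Boundary ∂_1: C_1 → C_0 maps an edge to its endpoints' difference, ∂[p,q] = q − p.
The 7×18 boundary matrix has rank 6 and Smith normal form diag(1,1,1,1,1,1).

The boundary map ∂_2: C_2 → C_1 acts by ∂[p,q,r] = [q,r] − [p,r] + [p,q]. For instance
  ∂deg = eg − dg + de,
  ∂ade = de − ae + ad.
As a 18×12 matrix over Z this has rank 12, with invariant factors (1,1,1,1,1,1,1,1,1,1,1,2).

Reading off H_k = ker ∂_k / im ∂_{k+1}:

  H_0: rank C_0 − rank ∂_1 = 7 − 6 = 1, and the invariant factors of ∂_1 are all 1, so H_0 = Z.
  H_1: rank ker ∂_1 − rank ∂_2 = (18 − 6) − 12 = 0, and ∂_2 has invariant factor 2 > 1, so H_1 = Z/2.
  H_2: rank ker ∂_2 − rank ∂_3 = (12 − 12) − 0 = 0, and there is no ∂_3, so H_2 = 0.

H_0 = Z,  H_1 = Z/2,  H_2 = 0.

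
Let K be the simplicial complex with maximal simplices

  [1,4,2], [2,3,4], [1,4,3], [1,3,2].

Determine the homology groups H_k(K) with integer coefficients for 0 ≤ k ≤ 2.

H_0 ≅ Z,  H_1 = 0,  H_2 ≅ Z.

Fix the vertex order 1 < 2 < 3 < 4 and write every simplex with vertices in increasing order. Then dim K = 2 and the simplices of K are:

  0-simplices (4): [1], [2], [3], [4]
  1-simplices (6): [1,2], [1,3], [1,4], [2,3], [2,4], [3,4]
  2-simplices (4): [1,2,3], [1,2,4], [1,3,4], [2,3,4]

giving chain groups C_0 ≅ Z^4, C_1 ≅ Z^6, C_2 ≅ Z^4.

Boundary ∂_1: C_1 → C_0 sends each edge [p,q] (with p < q) to q − p.
The resulting 4×6 matrix has rank 3, and its Smith normal form has invariant factors (1,1,1).

The boundary map ∂_2: C_2 → C_1 maps a triangle to the signed sum of its edges. For instance
  ∂[1,2,4] = [2,4] − [1,4] + [1,2],
  ∂[1,3,4] = [3,4] − [1,4] + [1,3].
This gives a 6×4 integer matrix of rank 3; reducing to Smith normal form yields diagonal entries (1,1,1).

Reading off H_k = ker ∂_k / im ∂_{k+1}:

  H_0: rank C_0 − rank ∂_1 = 4 − 3 = 1, and the invariant factors of ∂_1 are all 1, so H_0 ≅ Z.
  H_1: rank ker ∂_1 − rank ∂_2 = (6 − 3) − 3 = 0, and the invariant factors of ∂_2 are all 1, so H_1 ≅ 0.
  H_2: rank ker ∂_2 − rank ∂_3 = (4 − 3) − 0 = 1, and there is no ∂_3, so H_2 ≅ Z.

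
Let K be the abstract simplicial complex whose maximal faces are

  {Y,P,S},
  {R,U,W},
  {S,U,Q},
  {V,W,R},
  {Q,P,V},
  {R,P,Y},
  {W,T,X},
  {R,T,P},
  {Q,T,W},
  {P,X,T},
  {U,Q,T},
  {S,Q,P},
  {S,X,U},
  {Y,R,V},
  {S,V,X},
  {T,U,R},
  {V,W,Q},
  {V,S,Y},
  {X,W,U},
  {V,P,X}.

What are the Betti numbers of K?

Fix the vertex order P < Q < R < S < T < U < V < W < X < Y and write every simplex with vertices in increasing order. Then dim K = 2 and the simplices of K are:

  0-simplices (10): P, Q, R, S, T, U, V, W, X, Y
  1-simplices (30): PQ, PR, PS, PT, PV, PX, PY, QS, QT, QU, QV, QW, RT, RU, RV, RW, RY, SU, SV, SX, SY, TU, TW, TX, UW, UX, VW, VX, VY, WX
  2-simplices (20): PQS, PQV, PRT, PRY, PSY, PTX, PVX, QSU, QTU, QTW, QVW, RTU, RUW, RVW, RVY, SUX, SVX, SVY, TWX, UWX

Hence C_0 ≅ Z^10, C_1 ≅ Z^30, C_2 ≅ Z^20.

∂_1: C_1 → C_0 maps an edge to its endpoints' difference, ∂[p,q] = q − p.
As a 10×30 matrix over Z this has rank 9, with invariant factors (1,1,1,1,1,1,1,1,1).

Boundary ∂_2: C_2 → C_1 sends each 2-simplex [p,q,r] to [q,r] − [p,r] + [p,q]. For instance
  ∂PTX = TX − PX + PT,
  ∂RUW = UW − RW + RU.
The resulting 30×20 matrix has rank 20, and its Smith normal form has invariant factors (1,1,1,1,1,1,1,1,1,1,1,1,1,1,1,1,1,1,1,2).

Computing H_k = (kernel of ∂_k) / (image of ∂_{k+1}):

  H_0: rank C_0 − rank ∂_1 = 10 − 9 = 1, and the invariant factors of ∂_1 are all 1, so H_0 = Z.
  H_1: rank ker ∂_1 − rank ∂_2 = (30 − 9) − 20 = 1, and ∂_2 has invariant factor 2 > 1, so H_1 = Z × Z/2.
  H_2: rank ker ∂_2 − rank ∂_3 = (20 − 20) − 0 = 0, and there is no ∂_3, so H_2 = 0.

Hence the Betti numbers are b_0 = 1, b_1 = 1, b_2 = 0.

b_0 = 1, b_1 = 1, b_2 = 0.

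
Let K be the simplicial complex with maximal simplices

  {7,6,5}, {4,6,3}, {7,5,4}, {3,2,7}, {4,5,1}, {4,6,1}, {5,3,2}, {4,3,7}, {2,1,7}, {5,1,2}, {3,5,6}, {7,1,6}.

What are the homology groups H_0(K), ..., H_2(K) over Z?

We work with the vertex ordering 1 < 2 < 3 < 4 < 5 < 6 < 7. The simplices of K, each written with vertices in increasing order, are:

  0-simplices (7): [1], [2], [3], [4], [5], [6], [7]
  1-simplices (18): [1,2], [1,4], [1,5], [1,6], [1,7], [2,3], [2,5], [2,7], [3,4], [3,5], [3,6], [3,7], [4,5], [4,6], [4,7], [5,6], [5,7], [6,7]
  2-simplices (12): [1,2,5], [1,2,7], [1,4,5], [1,4,6], [1,6,7], [2,3,5], [2,3,7], [3,4,6], [3,4,7], [3,5,6], [4,5,7], [5,6,7]

so the chain groups are C_0 ≅ Z^7, C_1 ≅ Z^18, C_2 ≅ Z^12.

Boundary ∂_1: C_1 → C_0 maps an edge to its endpoints' difference, ∂[p,q] = q − p. For instance
  ∂[4,5] = [5] − [4].
As a 7×18 matrix over Z this has rank 6, with invariant factors (1,1,1,1,1,1).

The boundary map ∂_2: C_2 → C_1 sends each 2-simplex [p,q,r] to [q,r] − [p,r] + [p,q]. For instance
  ∂[1,2,5] = [2,5] − [1,5] + [1,2],
  ∂[3,5,6] = [5,6] − [3,6] + [3,5].
This gives a 18×12 integer matrix of rank 12; reducing to Smith normal form yields diagonal entries (1,1,1,1,1,1,1,1,1,1,1,2).

Computing H_k = (kernel of ∂_k) / (image of ∂_{k+1}):

  H_0: rank C_0 − rank ∂_1 = 7 − 6 = 1, and the invariant factors of ∂_1 are all 1, so H_0 ≅ Z.
  H_1: rank ker ∂_1 − rank ∂_2 = (18 − 6) − 12 = 0, and ∂_2 has invariant factor 2 > 1, so H_1 ≅ Z/2.
  H_2: rank ker ∂_2 − rank ∂_3 = (12 − 12) − 0 = 0, and there is no ∂_3, so H_2 ≅ 0.

As a check, the Euler characteristic is 7 − 18 + 12 = 1, which agrees with 1 − 0 + 0 = 1.
(K is a triangulation of the real projective plane RP^2.)

H_0 = Z,  H_1 = Z/2,  H_2 = 0.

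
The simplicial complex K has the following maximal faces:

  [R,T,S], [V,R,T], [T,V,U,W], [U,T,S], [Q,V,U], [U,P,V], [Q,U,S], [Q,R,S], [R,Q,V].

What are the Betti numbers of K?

b_0 = 1, b_1 = 0, b_2 = 1, b_3 = 0.

We work with the vertex ordering P < Q < R < S < T < U < V < W. The simplices of K, each written with vertices in increasing order, are:

  0-simplices (8): P, Q, R, S, T, U, V, W
  1-simplices (17): PU, PV, QR, QS, QU, QV, RS, RT, RV, ST, SU, TU, TV, TW, UV, UW, VW
  2-simplices (12): PUV, QRS, QRV, QSU, QUV, RST, RTV, STU, TUV, TUW, TVW, UVW
  3-simplices (1): TUVW

so the chain groups are C_0 ≅ Z^8, C_1 ≅ Z^17, C_2 ≅ Z^12, C_3 ≅ Z^1.

Boundary ∂_1: C_1 → C_0 maps an edge to its endpoints' difference, ∂[p,q] = q − p. For instance
  ∂QR = R − Q.
The 8×17 boundary matrix has rank 7 and Smith normal form diag(1,1,1,1,1,1,1).

∂_2: C_2 → C_1 maps a triangle to the signed sum of its edges. For instance
  ∂RST = ST − RT + RS,
  ∂QUV = UV − QV + QU.
The resulting 17×12 matrix has rank 10, and its Smith normal form has invariant factors (1,1,1,1,1,1,1,1,1,1).

The boundary map ∂_3: C_3 → C_2 sends each 3-simplex σ to the alternating sum Σ_i (−1)^i (σ with its i-th vertex removed). For instance
  ∂TUVW = UVW − TVW + TUW − TUV.
The 12×1 boundary matrix has rank 1 and Smith normal form diag(1).

Computing H_k = (kernel of ∂_k) / (image of ∂_{k+1}):

  H_0: rank C_0 − rank ∂_1 = 8 − 7 = 1, and the invariant factors of ∂_1 are all 1, so H_0 = Z.
  H_1: rank ker ∂_1 − rank ∂_2 = (17 − 7) − 10 = 0, and the invariant factors of ∂_2 are all 1, so H_1 = 0.
  H_2: rank ker ∂_2 − rank ∂_3 = (12 − 10) − 1 = 1, and the invariant factors of ∂_3 are all 1, so H_2 = Z.
  H_3: rank ker ∂_3 − rank ∂_4 = (1 − 1) − 0 = 0, and there is no ∂_4, so H_3 = 0.

Hence the Betti numbers are b_0 = 1, b_1 = 0, b_2 = 1, b_3 = 0.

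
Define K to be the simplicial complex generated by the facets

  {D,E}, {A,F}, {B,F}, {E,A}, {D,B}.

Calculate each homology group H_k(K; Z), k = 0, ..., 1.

Fix the vertex order A < B < D < E < F and write every simplex with vertices in increasing order. Then dim K = 1 and the simplices of K are:

  0-simplices (5): A, B, D, E, F
  1-simplices (5): AE, AF, BD, BF, DE

so the chain groups are C_0 ≅ Z^5, C_1 ≅ Z^5.

Boundary ∂_1: C_1 → C_0 sends each edge [p,q] (with p < q) to q − p.
The resulting 5×5 matrix has rank 4, and its Smith normal form has invariant factors (1,1,1,1).

From H_k ≅ ker(∂_k) / im(∂_{k+1}) we obtain:

  H_0: rank C_0 − rank ∂_1 = 5 − 4 = 1, and the invariant factors of ∂_1 are all 1, so H_0 = Z.
  H_1: rank ker ∂_1 − rank ∂_2 = (5 − 4) − 0 = 1, and there is no ∂_2, so H_1 = Z.

(K is a triangulation of the circle S^1.)

H_0 = Z,  H_1 = Z.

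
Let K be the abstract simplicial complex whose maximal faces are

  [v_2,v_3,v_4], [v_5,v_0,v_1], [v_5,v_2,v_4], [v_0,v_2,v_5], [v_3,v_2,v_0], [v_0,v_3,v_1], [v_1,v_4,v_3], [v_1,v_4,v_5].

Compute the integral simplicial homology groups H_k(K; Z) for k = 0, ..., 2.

H_0 = Z,  H_1 = 0,  H_2 = Z.

We work with the vertex ordering v_0 < v_1 < v_2 < v_3 < v_4 < v_5. The simplices of K, each written with vertices in increasing order, are:

  0-simplices (6): [v_0], [v_1], [v_2], [v_3], [v_4], [v_5]
  1-simplices (12): [v_0,v_1], [v_0,v_2], [v_0,v_3], [v_0,v_5], [v_1,v_3], [v_1,v_4], [v_1,v_5], [v_2,v_3], [v_2,v_4], [v_2,v_5], [v_3,v_4], [v_4,v_5]
  2-simplices (8): [v_0,v_1,v_3], [v_0,v_1,v_5], [v_0,v_2,v_3], [v_0,v_2,v_5], [v_1,v_3,v_4], [v_1,v_4,v_5], [v_2,v_3,v_4], [v_2,v_4,v_5]

so the chain groups are C_0 ≅ Z^6, C_1 ≅ Z^12, C_2 ≅ Z^8.

Boundary ∂_1: C_1 → C_0 sends each edge [p,q] (with p < q) to q − p.
As a 6×12 matrix over Z this has rank 5, with invariant factors (1,1,1,1,1).

Boundary ∂_2: C_2 → C_1 acts by ∂[p,q,r] = [q,r] − [p,r] + [p,q]. For instance
  ∂[v_0,v_1,v_5] = [v_1,v_5] − [v_0,v_5] + [v_0,v_1],
  ∂[v_0,v_2,v_3] = [v_2,v_3] − [v_0,v_3] + [v_0,v_2].
This gives a 12×8 integer matrix of rank 7; reducing to Smith normal form yields diagonal entries (1,1,1,1,1,1,1).

Computing H_k = (kernel of ∂_k) / (image of ∂_{k+1}):

  H_0: rank C_0 − rank ∂_1 = 6 − 5 = 1, and the invariant factors of ∂_1 are all 1, so H_0 = Z.
  H_1: rank ker ∂_1 − rank ∂_2 = (12 − 5) − 7 = 0, and the invariant factors of ∂_2 are all 1, so H_1 = 0.
  H_2: rank ker ∂_2 − rank ∂_3 = (8 − 7) − 0 = 1, and there is no ∂_3, so H_2 = Z.

(K is a triangulation of the 2-sphere S^2.)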